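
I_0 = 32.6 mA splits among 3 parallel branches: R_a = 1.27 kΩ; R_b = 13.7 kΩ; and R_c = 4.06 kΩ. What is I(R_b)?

ΣG = 1/1.27 + 1/13.7 + 1/4.06 = 1.107.
By the current-divider rule, I = I_0 · G_k/ΣG = 32.6 × 0.06596 = 2.150 mA.

I ≈ 2.15 mA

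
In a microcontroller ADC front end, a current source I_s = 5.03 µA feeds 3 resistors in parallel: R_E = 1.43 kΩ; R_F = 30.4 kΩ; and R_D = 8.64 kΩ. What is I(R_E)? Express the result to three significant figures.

Conductances: ΣG = 1/1.43 + 1/30.4 + 1/8.64 = 0.8479 (1/kΩ).
By the current-divider rule, I = I_s · G_k/ΣG = 5.03 × 0.8247 = 4.148 µA.

I ≈ 4.15 µA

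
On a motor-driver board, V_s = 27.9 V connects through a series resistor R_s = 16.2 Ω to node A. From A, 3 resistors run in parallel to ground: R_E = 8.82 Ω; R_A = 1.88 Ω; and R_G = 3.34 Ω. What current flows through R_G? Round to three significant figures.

Parallel bank: R_p = 1/(1/8.82 + 1/1.88 + 1/3.34) = 1.059 Ω.
Node voltage V_A = V_s · R_p/(R_s + R_p) = 27.9 × 0.06133 = 1.711 V.
Branch current I = V_A/R_G = 1.711/3.34 = 0.5123 A.

I ≈ 0.512 A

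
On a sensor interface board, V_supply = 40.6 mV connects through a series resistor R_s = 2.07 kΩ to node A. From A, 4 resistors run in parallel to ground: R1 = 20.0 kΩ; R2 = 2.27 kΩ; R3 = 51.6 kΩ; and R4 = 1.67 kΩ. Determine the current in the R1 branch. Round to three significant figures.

I ≈ 0.616 µA

Parallel bank: R_p = 1/(1/20.0 + 1/2.27 + 1/51.6 + 1/1.67) = 0.9019 kΩ.
V_A = 40.6 × 0.9019/2.972 = 12.32 mV.
I(R1) = V_A / R1 = 12.32/20.0 = 0.6161 µA.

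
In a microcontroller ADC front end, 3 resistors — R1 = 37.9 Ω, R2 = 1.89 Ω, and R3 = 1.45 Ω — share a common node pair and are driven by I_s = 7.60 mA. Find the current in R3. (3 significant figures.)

ΣG = 1/37.9 + 1/1.89 + 1/1.45 = 1.245.
By the current-divider rule, I = I_s · G_k/ΣG = 7.60 × 0.5539 = 4.209 mA.

I ≈ 4.21 mA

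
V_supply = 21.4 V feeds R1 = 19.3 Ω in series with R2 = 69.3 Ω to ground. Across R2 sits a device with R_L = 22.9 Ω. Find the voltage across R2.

The load sits in parallel with R2, giving an effective lower resistance R2' = R2·R_L/(R2+R_L) = 17.21 Ω.
Now apply the divider: V_out = 21.4 × 0.4714 = 10.09 V.

V_out ≈ 10.1 V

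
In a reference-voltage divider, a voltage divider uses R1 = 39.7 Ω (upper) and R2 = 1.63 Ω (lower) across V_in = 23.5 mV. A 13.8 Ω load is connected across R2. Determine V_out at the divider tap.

The load sits in parallel with R2, giving an effective lower resistance R2' = R2·R_L/(R2+R_L) = 1.458 Ω.
Now apply the divider: V_out = 23.5 × 0.03542 = 0.8324 mV.

V_out ≈ 0.832 mV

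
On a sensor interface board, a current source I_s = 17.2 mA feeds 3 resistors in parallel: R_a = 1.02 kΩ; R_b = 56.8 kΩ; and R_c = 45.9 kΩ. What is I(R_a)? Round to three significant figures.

I ≈ 16.5 mA

Conductances: ΣG = 1/1.02 + 1/56.8 + 1/45.9 = 1.020 (1/kΩ).
R_a takes the fraction G_k/ΣG = 0.9804/1.020 = 0.9614, so I = 17.2 × 0.9614 = 16.54 mA.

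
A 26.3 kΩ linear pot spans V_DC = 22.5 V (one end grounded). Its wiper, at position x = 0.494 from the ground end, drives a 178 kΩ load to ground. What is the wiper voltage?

Split the track: R_lower = x·R_p = 12.99 kΩ, R_upper = (1−x)·R_p = 13.31 kΩ.
(x·R_p) ‖ R_L = 12.11 kΩ.
Then V_out = V_DC · 12.11/(13.31 + 12.11) = 10.72 V.

V_out ≈ 10.7 V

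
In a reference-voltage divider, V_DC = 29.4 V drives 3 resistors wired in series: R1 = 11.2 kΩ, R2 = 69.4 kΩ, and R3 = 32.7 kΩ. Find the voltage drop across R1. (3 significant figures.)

V ≈ 2.91 V

Total series resistance ΣR = 11.2 + 69.4 + 32.7 = 113.3 kΩ.
By the voltage-divider rule, V = 29.4 × 11.20/113.3 = 2.906 V.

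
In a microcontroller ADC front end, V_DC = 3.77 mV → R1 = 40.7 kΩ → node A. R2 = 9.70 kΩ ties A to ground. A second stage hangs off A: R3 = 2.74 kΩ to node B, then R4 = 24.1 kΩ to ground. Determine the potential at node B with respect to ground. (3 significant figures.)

Looking into the second stage from A: R3 + R4 = 26.84 kΩ appears in parallel with R2.
R2 ‖ (R3+R4) = 7.125 kΩ.
V_A = 3.77 × 7.125/(40.7 + 7.125) = 0.5617 mV.
Then the unloaded second divider: V_B = V_A × R4/(R3+R4) = 0.5617 × 0.8979 = 0.5043 mV.

V_B ≈ 0.504 mV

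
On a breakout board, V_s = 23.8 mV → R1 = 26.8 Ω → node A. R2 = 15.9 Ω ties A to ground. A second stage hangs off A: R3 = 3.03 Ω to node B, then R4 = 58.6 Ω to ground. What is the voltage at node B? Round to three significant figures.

The second stage (R3 + R4 = 61.63 Ω) loads node A in parallel with R2.
R2 ‖ (R3+R4) = 12.64 Ω.
So V_A = 23.8 × 0.3205 = 7.627 mV.
Stage 2 is unloaded, so V_B = V_A · R4/(R3+R4) = 7.627 × 58.6/61.63 = 7.252 mV.

V_B ≈ 7.25 mV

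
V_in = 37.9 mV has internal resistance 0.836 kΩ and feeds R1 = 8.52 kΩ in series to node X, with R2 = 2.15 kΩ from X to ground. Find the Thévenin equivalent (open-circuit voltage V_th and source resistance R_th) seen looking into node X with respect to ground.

V_th ≈ 7.08 mV, R_th ≈ 1.75 kΩ

R1' = 0.836 + 8.52 = 9.356 kΩ (source resistance + R1).
Open-circuit (no load on X): V_th = V_in · R2/(R1' + R2) = 37.9 × 2.15/(9.356 + 2.15) = 7.082 mV.
With V_in suppressed (replaced by a short), R_th = R1' ‖ R2 = (9.356 × 2.15)/(9.356 + 2.15) = 1.748 kΩ.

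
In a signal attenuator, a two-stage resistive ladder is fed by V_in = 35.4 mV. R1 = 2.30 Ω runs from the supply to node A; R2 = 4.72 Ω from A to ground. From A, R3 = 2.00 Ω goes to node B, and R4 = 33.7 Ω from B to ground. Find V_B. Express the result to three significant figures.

V_B ≈ 21.5 mV

Node A sees R2 in parallel with the series input of stage 2, R3 + R4 = 35.70 Ω.
R2 ‖ (R3+R4) = 4.169 Ω.
So V_A = 35.4 × 0.6444 = 22.81 mV.
Then the unloaded second divider: V_B = V_A × R4/(R3+R4) = 22.81 × 0.9440 = 21.54 mV.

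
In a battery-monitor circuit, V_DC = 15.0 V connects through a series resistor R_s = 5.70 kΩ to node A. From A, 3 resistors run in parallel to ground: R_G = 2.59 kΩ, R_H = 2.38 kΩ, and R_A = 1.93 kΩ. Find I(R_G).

I ≈ 0.677 mA

Equivalent of the parallel group: R_p = 0.7551 kΩ.
Node voltage V_A = V_DC · R_p/(R_s + R_p) = 15.0 × 0.1170 = 1.755 V.
I(R_G) = V_A / R_G = 1.755/2.59 = 0.6774 mA.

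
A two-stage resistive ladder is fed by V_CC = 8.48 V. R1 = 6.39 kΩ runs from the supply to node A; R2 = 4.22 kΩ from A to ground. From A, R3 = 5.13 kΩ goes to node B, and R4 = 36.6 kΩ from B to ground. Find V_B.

V_B ≈ 2.79 V

Looking into the second stage from A: R3 + R4 = 41.73 kΩ appears in parallel with R2.
Effective lower resistance at A: R2 ‖ 41.73 = 3.832 kΩ.
So V_A = 8.48 × 0.3749 = 3.179 V.
Stage 2 is unloaded, so V_B = V_A · R4/(R3+R4) = 3.179 × 36.6/41.73 = 2.788 V.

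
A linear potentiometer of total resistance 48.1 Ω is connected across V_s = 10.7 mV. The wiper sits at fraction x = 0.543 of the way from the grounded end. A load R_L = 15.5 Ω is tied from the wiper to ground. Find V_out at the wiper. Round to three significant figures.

V_out ≈ 3.28 mV

The pot divides into 21.98 Ω above the wiper and 26.12 Ω below.
(x·R_p) ‖ R_L = 9.727 Ω.
Loaded-divider output: V_out = 10.7 × 0.3068 = 3.282 mV.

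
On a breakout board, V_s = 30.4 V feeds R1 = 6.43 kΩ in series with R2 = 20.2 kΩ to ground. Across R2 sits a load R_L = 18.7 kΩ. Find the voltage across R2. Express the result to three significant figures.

The load sits in parallel with R2, giving an effective lower resistance R2' = R2·R_L/(R2+R_L) = 9.711 kΩ.
Then V_out = V_s · R2'/(R1 + R2') = 30.4 × 9.711/16.14 = 18.29 V.

V_out ≈ 18.3 V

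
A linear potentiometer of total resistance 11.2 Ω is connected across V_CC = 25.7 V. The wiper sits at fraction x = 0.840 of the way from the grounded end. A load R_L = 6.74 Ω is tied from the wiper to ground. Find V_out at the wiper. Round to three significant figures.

Split the track: R_lower = x·R_p = 9.408 Ω, R_upper = (1−x)·R_p = 1.792 Ω.
(x·R_p) ‖ R_L = 3.927 Ω.
V_out = 25.7 × 3.927/(1.792 + 3.927) = 17.65 V.

V_out ≈ 17.6 V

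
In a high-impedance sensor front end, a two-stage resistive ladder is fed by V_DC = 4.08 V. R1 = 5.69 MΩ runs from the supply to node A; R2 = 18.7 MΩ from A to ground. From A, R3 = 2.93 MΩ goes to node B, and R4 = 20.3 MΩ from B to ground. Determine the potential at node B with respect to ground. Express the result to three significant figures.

The second stage (R3 + R4 = 23.23 MΩ) loads node A in parallel with R2.
R2 ‖ (R3+R4) = 10.36 MΩ.
V_A = 4.08 × 10.36/(5.69 + 10.36) = 2.634 V.
Then the unloaded second divider: V_B = V_A × R4/(R3+R4) = 2.634 × 0.8739 = 2.301 V.

V_B ≈ 2.30 V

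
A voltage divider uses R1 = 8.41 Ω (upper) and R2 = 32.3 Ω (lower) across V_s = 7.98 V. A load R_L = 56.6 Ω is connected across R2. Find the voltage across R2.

The load sits in parallel with R2, giving an effective lower resistance R2' = R2·R_L/(R2+R_L) = 20.56 Ω.
Voltage divider with the loaded lower leg: V_out = 7.98 × 20.56/(8.41 + 20.56) = 7.98 × 0.7097 = 5.664 V.
(Unloaded it would be 6.33 V; the load pulls it down.)

V_out ≈ 5.66 V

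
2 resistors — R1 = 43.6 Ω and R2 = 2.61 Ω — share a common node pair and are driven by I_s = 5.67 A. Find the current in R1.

For two parallel branches, I_k = I_s · (other R)/(sum of R).
I(R1) = 5.67 × 2.61/(43.6 + 2.61) = 5.67 × 0.05648 = 0.3202 A.

I ≈ 0.320 A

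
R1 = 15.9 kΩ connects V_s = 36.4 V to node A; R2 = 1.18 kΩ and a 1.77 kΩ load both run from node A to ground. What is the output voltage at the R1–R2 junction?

V_out ≈ 1.55 V

R2 ‖ R_L = (1.18 × 1.77)/(1.18 + 1.77) = 0.7080 kΩ.
Then V_out = V_s · R2'/(R1 + R2') = 36.4 × 0.7080/16.61 = 1.552 V.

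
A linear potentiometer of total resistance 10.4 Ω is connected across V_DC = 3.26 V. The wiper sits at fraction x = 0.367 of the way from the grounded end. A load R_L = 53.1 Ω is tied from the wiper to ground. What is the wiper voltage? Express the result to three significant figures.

Lower segment x·R_p = 3.817 Ω; upper segment (1−x)·R_p = 6.583 Ω.
R_L loads the lower segment: effective lower R = 3.561 Ω.
Loaded-divider output: V_out = 3.26 × 0.3510 = 1.144 V.

V_out ≈ 1.14 V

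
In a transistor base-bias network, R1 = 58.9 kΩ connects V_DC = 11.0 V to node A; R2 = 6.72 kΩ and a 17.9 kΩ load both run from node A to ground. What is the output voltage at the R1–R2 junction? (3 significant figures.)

V_out ≈ 0.843 V

R2 ‖ R_L = (6.72 × 17.9)/(6.72 + 17.9) = 4.886 kΩ.
Voltage divider with the loaded lower leg: V_out = 11.0 × 4.886/(58.9 + 4.886) = 11.0 × 0.07660 = 0.8426 V.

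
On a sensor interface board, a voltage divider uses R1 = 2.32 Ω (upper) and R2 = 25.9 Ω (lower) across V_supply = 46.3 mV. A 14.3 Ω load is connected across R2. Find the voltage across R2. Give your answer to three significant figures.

R2 ‖ R_L = (25.9 × 14.3)/(25.9 + 14.3) = 9.213 Ω.
Voltage divider with the loaded lower leg: V_out = 46.3 × 9.213/(2.32 + 9.213) = 46.3 × 0.7988 = 36.99 mV.
(Unloaded it would be 42.5 mV; the load pulls it down.)

V_out ≈ 37.0 mV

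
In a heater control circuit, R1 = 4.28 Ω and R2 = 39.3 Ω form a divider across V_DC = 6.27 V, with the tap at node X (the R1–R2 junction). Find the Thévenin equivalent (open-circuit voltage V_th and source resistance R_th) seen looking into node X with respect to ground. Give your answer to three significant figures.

V_th ≈ 5.65 V, R_th ≈ 3.86 Ω

V_th is the unloaded tap voltage: V_DC · R2/(R1+R2) = 6.27 × 0.9018 = 5.654 V.
With V_DC suppressed (replaced by a short), R_th = R1 ‖ R2 = (4.280 × 39.3)/(4.280 + 39.3) = 3.860 Ω.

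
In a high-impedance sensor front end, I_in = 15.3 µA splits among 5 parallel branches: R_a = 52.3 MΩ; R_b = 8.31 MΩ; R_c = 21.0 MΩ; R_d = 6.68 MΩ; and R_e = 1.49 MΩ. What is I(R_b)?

I ≈ 1.83 µA

Total conductance ΣG = 1/52.3 + 1/8.31 + 1/21.0 + 1/6.68 + 1/1.49 = 1.008 (units of 1/MΩ).
By the current-divider rule, I = I_in · G_k/ΣG = 15.3 × 0.1194 = 1.827 µA.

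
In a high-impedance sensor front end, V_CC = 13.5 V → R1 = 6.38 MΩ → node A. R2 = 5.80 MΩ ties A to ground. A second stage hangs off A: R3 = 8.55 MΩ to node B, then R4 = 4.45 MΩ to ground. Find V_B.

V_B ≈ 1.78 V

Looking into the second stage from A: R3 + R4 = 13.00 MΩ appears in parallel with R2.
Effective lower resistance at A: R2 ‖ 13.00 = 4.011 MΩ.
V_A = 13.5 × 4.011/(6.38 + 4.011) = 5.211 V.
Stage 2 is unloaded, so V_B = V_A · R4/(R3+R4) = 5.211 × 4.45/13.00 = 1.784 V.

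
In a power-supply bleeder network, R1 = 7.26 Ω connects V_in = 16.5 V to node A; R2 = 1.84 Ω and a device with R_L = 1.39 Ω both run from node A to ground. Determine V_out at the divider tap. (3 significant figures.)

V_out ≈ 1.62 V

The load sits in parallel with R2, giving an effective lower resistance R2' = R2·R_L/(R2+R_L) = 0.7918 Ω.
Then V_out = V_in · R2'/(R1 + R2') = 16.5 × 0.7918/8.052 = 1.623 V.
(Unloaded it would be 3.34 V; the load pulls it down.)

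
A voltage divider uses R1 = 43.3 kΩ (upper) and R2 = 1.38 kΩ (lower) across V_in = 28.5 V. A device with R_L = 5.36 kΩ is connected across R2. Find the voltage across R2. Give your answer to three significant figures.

First combine the lower leg with the load: R2 ‖ R_L = 1.097 kΩ.
Voltage divider with the loaded lower leg: V_out = 28.5 × 1.097/(43.3 + 1.097) = 28.5 × 0.02472 = 0.7045 V.

V_out ≈ 0.704 V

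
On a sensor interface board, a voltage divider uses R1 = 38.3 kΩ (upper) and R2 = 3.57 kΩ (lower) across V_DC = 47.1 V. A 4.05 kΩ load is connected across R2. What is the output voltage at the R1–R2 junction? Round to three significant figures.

V_out ≈ 2.22 V

First combine the lower leg with the load: R2 ‖ R_L = 1.897 kΩ.
Then V_out = V_DC · R2'/(R1 + R2') = 47.1 × 1.897/40.20 = 2.223 V.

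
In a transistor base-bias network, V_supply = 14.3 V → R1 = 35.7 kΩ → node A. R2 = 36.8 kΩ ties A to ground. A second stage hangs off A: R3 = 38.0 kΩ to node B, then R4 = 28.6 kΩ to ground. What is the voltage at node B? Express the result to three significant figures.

Looking into the second stage from A: R3 + R4 = 66.60 kΩ appears in parallel with R2.
Effective lower resistance at A: R2 ‖ 66.60 = 23.70 kΩ.
First divider: V_A = V_supply · 23.70/(35.7 + 23.70) = 5.706 V.
V_B = V_A × 0.4294 = 2.450 V.

V_B ≈ 2.45 V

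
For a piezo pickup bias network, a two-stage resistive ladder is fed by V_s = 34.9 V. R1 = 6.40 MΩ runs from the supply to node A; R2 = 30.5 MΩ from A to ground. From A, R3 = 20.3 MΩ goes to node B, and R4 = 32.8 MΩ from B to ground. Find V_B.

V_B ≈ 16.2 V

The second stage (R3 + R4 = 53.10 MΩ) loads node A in parallel with R2.
Effective lower resistance at A: R2 ‖ 53.10 = 19.37 MΩ.
First divider: V_A = V_s · 19.37/(6.40 + 19.37) = 26.23 V.
Then the unloaded second divider: V_B = V_A × R4/(R3+R4) = 26.23 × 0.6177 = 16.20 V.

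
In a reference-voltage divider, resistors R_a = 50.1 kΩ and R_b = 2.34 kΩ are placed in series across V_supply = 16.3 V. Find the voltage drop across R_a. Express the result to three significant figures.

ΣR = 50.1 + 2.34 = 52.44 kΩ.
Voltage divider: V = V_supply · (50.10 / 52.44) = 16.3 × 0.9554 = 15.57 V.

V ≈ 15.6 V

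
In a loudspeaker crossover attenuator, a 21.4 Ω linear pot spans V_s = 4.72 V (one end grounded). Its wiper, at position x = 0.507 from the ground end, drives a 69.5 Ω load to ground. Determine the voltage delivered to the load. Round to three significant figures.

V_out ≈ 2.22 V

The pot divides into 10.55 Ω above the wiper and 10.85 Ω below.
R_L loads the lower segment: effective lower R = 9.385 Ω.
Then V_out = V_s · 9.385/(10.55 + 9.385) = 2.222 V.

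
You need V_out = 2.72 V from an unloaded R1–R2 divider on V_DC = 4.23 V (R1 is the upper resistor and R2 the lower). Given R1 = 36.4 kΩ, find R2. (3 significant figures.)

R2 ≈ 65.6 kΩ

V_out/V_DC = R2/(R1+R2) = 0.6430.
Rearranging, R2 = R1·k/(1−k) = 36.4 × 1.801 = 65.57 kΩ.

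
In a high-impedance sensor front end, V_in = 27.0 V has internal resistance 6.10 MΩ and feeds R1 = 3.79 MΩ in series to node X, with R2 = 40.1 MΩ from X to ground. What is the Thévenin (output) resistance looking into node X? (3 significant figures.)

R1' = 6.10 + 3.79 = 9.890 MΩ (source resistance + R1).
With V_in suppressed (replaced by a short), R_th = R1' ‖ R2 = (9.890 × 40.1)/(9.890 + 40.1) = 7.933 MΩ.

R_th ≈ 7.93 MΩ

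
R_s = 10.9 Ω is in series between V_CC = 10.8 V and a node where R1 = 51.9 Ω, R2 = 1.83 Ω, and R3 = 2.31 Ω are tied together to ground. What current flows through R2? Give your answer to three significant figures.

Combine the parallel branches: R_p = (1/51.9 + 1/1.83 + 1/2.31)⁻¹ = 1.001 Ω.
V_A by voltage divider: V_A = 10.8 × 1.001/(10.9 + 1.001) = 0.9087 V.
I(R2) = V_A / R2 = 0.9087/1.83 = 0.4966 A.

I ≈ 0.497 A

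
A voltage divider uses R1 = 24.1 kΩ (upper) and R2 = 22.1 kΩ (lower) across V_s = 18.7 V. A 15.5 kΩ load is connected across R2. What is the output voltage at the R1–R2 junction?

V_out ≈ 5.13 V

First combine the lower leg with the load: R2 ‖ R_L = 9.110 kΩ.
Then V_out = V_s · R2'/(R1 + R2') = 18.7 × 9.110/33.21 = 5.130 V.
(Unloaded it would be 8.95 V; the load pulls it down.)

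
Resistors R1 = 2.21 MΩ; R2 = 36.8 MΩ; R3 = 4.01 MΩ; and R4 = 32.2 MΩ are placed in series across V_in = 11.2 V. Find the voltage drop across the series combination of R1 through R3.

V ≈ 6.41 V

Series total: ΣR = 2.21 + 36.8 + 4.01 + 32.2 = 75.22 MΩ.
R_{R1..R3} = 2.21 + 36.8 + 4.01 = 43.02 MΩ.
By the voltage-divider rule, V = 11.2 × 43.02/75.22 = 6.406 V.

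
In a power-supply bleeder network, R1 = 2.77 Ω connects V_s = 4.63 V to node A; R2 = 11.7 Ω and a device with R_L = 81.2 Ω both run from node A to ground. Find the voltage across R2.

V_out ≈ 3.64 V

The load sits in parallel with R2, giving an effective lower resistance R2' = R2·R_L/(R2+R_L) = 10.23 Ω.
Voltage divider with the loaded lower leg: V_out = 4.63 × 10.23/(2.77 + 10.23) = 4.63 × 0.7869 = 3.643 V.
(Unloaded it would be 3.74 V; the load pulls it down.)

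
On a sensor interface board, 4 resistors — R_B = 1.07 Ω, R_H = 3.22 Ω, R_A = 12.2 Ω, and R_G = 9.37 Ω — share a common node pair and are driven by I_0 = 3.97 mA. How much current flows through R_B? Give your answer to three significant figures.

ΣG = 1/1.07 + 1/3.22 + 1/12.2 + 1/9.37 = 1.434.
R_B takes the fraction G_k/ΣG = 0.9346/1.434 = 0.6518, so I = 3.97 × 0.6518 = 2.588 mA.

I ≈ 2.59 mA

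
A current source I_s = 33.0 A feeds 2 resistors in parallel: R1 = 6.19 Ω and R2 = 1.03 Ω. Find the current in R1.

I ≈ 4.71 A

With just two branches, the current splits inversely with resistance.
I(R1) = 33.0 × 1.03/(6.19 + 1.03) = 33.0 × 0.1427 = 4.708 A.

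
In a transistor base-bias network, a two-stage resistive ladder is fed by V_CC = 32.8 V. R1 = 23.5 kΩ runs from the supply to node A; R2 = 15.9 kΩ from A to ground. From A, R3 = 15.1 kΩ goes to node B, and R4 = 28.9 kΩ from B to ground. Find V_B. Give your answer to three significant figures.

Looking into the second stage from A: R3 + R4 = 44.00 kΩ appears in parallel with R2.
R2 ‖ (R3+R4) = 11.68 kΩ.
First divider: V_A = V_CC · 11.68/(23.5 + 11.68) = 10.89 V.
Stage 2 is unloaded, so V_B = V_A · R4/(R3+R4) = 10.89 × 28.9/44.00 = 7.152 V.

V_B ≈ 7.15 V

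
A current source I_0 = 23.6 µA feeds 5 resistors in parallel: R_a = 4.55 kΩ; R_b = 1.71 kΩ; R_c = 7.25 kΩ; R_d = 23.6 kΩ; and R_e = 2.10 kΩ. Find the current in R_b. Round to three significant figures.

I ≈ 9.45 µA

Conductances: ΣG = 1/4.55 + 1/1.71 + 1/7.25 + 1/23.6 + 1/2.10 = 1.461 (1/kΩ).
By the current-divider rule, I = I_0 · G_k/ΣG = 23.6 × 0.4003 = 9.446 µA.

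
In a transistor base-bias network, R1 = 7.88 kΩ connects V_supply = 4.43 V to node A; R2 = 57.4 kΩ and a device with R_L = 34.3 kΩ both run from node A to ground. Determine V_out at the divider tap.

V_out ≈ 3.24 V

First combine the lower leg with the load: R2 ‖ R_L = 21.47 kΩ.
Now apply the divider: V_out = 4.43 × 0.7315 = 3.241 V.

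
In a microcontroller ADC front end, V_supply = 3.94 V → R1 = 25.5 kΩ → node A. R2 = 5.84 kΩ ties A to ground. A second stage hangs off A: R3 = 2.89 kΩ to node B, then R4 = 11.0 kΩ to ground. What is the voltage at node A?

V_A ≈ 0.547 V

Looking into the second stage from A: R3 + R4 = 13.89 kΩ appears in parallel with R2.
R2 ‖ (R3+R4) = 4.111 kΩ.
First divider: V_A = V_supply · 4.111/(25.5 + 4.111) = 0.5470 V.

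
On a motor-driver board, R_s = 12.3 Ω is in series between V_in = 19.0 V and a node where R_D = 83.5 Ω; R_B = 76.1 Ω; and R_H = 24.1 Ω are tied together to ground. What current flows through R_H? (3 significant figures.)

Parallel bank: R_p = 1/(1/83.5 + 1/76.1 + 1/24.1) = 15.01 Ω.
V_A = 19.0 × 15.01/27.31 = 10.44 V.
I(R_H) = V_A / R_H = 10.44/24.1 = 0.4333 A.
(Check via current divider: I_total = 0.6956 A; share G_k/ΣG = 0.6229 → same result.)

I ≈ 0.433 A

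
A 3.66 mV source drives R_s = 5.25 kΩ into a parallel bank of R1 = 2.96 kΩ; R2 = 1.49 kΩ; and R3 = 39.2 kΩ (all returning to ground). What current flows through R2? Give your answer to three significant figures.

Parallel bank: R_p = 1/(1/2.96 + 1/1.49 + 1/39.2) = 0.9667 kΩ.
Node voltage V_A = V_supply · R_p/(R_s + R_p) = 3.66 × 0.1555 = 0.5691 mV.
Branch current I = V_A/R2 = 0.5691/1.49 = 0.3820 µA.
(Equivalently: I_total = 0.5887 µA, then current-divider fraction G_k/ΣG = 0.6488.)

I ≈ 0.382 µA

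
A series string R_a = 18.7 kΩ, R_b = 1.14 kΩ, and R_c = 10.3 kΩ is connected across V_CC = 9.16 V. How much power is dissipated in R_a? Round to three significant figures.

P ≈ 1.73 mW

ΣR = 30.14 kΩ → I = 9.16/30.14 = 0.3039 mA.
P = I²R = 0.09236 × 18.7 = 1.727 mW.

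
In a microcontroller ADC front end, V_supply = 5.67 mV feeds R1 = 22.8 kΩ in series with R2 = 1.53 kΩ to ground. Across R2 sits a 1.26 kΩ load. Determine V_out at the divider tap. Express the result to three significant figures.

V_out ≈ 0.167 mV

The load sits in parallel with R2, giving an effective lower resistance R2' = R2·R_L/(R2+R_L) = 0.6910 kΩ.
Then V_out = V_supply · R2'/(R1 + R2') = 5.67 × 0.6910/23.49 = 0.1668 mV.
(Unloaded it would be 0.357 mV; the load pulls it down.)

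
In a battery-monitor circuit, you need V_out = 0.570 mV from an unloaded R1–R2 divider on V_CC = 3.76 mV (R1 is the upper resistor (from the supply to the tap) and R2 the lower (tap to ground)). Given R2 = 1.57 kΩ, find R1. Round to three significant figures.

R1 ≈ 8.79 kΩ

V_out/V_CC = R2/(R1+R2) = 0.1516.
Rearranging, R1 = R2·(1−k)/k = 1.57 × 5.596 = 8.786 kΩ.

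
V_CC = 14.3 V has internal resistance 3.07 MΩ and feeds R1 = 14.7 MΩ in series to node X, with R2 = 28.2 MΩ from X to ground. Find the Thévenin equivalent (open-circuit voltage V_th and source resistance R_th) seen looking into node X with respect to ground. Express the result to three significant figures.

V_th ≈ 8.77 V, R_th ≈ 10.9 MΩ

R1' = 3.07 + 14.7 = 17.77 MΩ (source resistance + R1).
With X open, the divider is unloaded: V_th = 14.3 × 28.2/45.97 = 8.772 V.
Looking into X with the source shorted: R_th = R1'·R2/(R1'+R2) = 17.77 × 28.2/45.97 = 10.90 MΩ.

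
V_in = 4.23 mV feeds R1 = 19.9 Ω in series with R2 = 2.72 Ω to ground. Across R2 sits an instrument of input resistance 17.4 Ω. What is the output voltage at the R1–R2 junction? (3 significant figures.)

V_out ≈ 0.447 mV

First combine the lower leg with the load: R2 ‖ R_L = 2.352 Ω.
Now apply the divider: V_out = 4.23 × 0.1057 = 0.4472 mV.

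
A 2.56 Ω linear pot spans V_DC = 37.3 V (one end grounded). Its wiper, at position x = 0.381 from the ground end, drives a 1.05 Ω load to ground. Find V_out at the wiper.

Lower segment x·R_p = 0.9754 Ω; upper segment (1−x)·R_p = 1.585 Ω.
Lower segment in parallel with the load: 0.9754 ‖ 1.05 = 0.5057 Ω.
Loaded-divider output: V_out = 37.3 × 0.2419 = 9.023 V.
(Unloaded: V_out = x·V_DC = 14.2 V.)

V_out ≈ 9.02 V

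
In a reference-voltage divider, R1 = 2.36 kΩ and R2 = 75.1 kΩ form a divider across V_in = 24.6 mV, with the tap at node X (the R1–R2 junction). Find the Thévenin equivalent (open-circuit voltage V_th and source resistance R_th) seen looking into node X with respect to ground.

With X open, the divider is unloaded: V_th = 24.6 × 75.1/77.46 = 23.85 mV.
Looking into X with the source shorted: R_th = R1·R2/(R1+R2) = 2.360 × 75.1/77.46 = 2.288 kΩ.

V_th ≈ 23.9 mV, R_th ≈ 2.29 kΩ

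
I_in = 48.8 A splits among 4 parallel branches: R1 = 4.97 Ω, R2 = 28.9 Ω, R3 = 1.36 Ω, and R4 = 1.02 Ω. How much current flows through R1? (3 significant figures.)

I ≈ 5.03 A

Conductances: ΣG = 1/4.97 + 1/28.9 + 1/1.36 + 1/1.02 = 1.951 (1/Ω).
R1 takes the fraction G_k/ΣG = 0.2012/1.951 = 0.1031, so I = 48.8 × 0.1031 = 5.031 A.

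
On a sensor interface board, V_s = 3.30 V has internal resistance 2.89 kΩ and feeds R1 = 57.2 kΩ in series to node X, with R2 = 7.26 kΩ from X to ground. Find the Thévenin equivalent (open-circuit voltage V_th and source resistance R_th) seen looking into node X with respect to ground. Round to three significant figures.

R1' = 2.89 + 57.2 = 60.09 kΩ (source resistance + R1).
V_th is the unloaded tap voltage: V_s · R2/(R1'+R2) = 3.30 × 0.1078 = 0.3557 V.
Looking into X with the source shorted: R_th = R1'·R2/(R1'+R2) = 60.09 × 7.26/67.35 = 6.477 kΩ.

V_th ≈ 0.356 V, R_th ≈ 6.48 kΩ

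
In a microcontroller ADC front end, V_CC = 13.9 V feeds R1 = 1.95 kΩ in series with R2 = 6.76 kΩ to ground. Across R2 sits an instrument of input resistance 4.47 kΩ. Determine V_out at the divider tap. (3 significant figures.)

V_out ≈ 8.06 V

The load sits in parallel with R2, giving an effective lower resistance R2' = R2·R_L/(R2+R_L) = 2.691 kΩ.
Voltage divider with the loaded lower leg: V_out = 13.9 × 2.691/(1.95 + 2.691) = 13.9 × 0.5798 = 8.059 V.
(Unloaded it would be 10.8 V; the load pulls it down.)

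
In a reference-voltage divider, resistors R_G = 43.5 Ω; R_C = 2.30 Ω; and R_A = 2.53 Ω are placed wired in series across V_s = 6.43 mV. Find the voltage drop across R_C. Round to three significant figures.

V ≈ 0.306 mV

Total series resistance ΣR = 43.5 + 2.30 + 2.53 = 48.33 Ω.
Voltage divider: V = V_s · (2.300 / 48.33) = 6.43 × 0.04759 = 0.3060 mV.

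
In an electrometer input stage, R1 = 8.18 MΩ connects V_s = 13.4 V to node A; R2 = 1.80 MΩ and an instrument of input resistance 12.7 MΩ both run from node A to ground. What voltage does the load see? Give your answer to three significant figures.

R2 ‖ R_L = (1.80 × 12.7)/(1.80 + 12.7) = 1.577 MΩ.
Now apply the divider: V_out = 13.4 × 0.1616 = 2.165 V.

V_out ≈ 2.17 V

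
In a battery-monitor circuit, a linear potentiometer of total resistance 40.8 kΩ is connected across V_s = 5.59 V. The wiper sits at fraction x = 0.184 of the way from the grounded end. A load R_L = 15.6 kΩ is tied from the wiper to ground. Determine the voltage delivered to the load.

The pot divides into 33.29 kΩ above the wiper and 7.507 kΩ below.
R_L loads the lower segment: effective lower R = 5.068 kΩ.
Then V_out = V_s · 5.068/(33.29 + 5.068) = 0.7385 V.

V_out ≈ 0.739 V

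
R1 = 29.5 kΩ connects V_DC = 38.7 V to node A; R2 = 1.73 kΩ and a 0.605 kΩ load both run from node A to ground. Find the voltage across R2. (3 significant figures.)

V_out ≈ 0.579 V

R2 ‖ R_L = (1.73 × 0.605)/(1.73 + 0.605) = 0.4482 kΩ.
Now apply the divider: V_out = 38.7 × 0.01497 = 0.5792 V.
(Unloaded it would be 2.14 V; the load pulls it down.)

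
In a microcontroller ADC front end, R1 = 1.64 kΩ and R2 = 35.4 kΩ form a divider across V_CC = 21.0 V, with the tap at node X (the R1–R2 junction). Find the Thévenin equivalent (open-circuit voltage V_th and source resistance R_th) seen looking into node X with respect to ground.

V_th ≈ 20.1 V, R_th ≈ 1.57 kΩ

Open-circuit (no load on X): V_th = V_CC · R2/(R1 + R2) = 21.0 × 35.4/(1.640 + 35.4) = 20.07 V.
Zeroing V_CC shorts the top of R1 to ground, so R_th = R1 ‖ R2 = 1.567 kΩ.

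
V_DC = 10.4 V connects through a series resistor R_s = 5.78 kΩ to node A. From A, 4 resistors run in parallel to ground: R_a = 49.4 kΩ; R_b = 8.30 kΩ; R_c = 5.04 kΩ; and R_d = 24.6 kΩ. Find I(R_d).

I ≈ 0.132 mA

Parallel bank: R_p = 1/(1/49.4 + 1/8.30 + 1/5.04 + 1/24.6) = 2.633 kΩ.
V_A by voltage divider: V_A = 10.4 × 2.633/(5.78 + 2.633) = 3.255 V.
I(R_d) = V_A / R_d = 3.255/24.6 = 0.1323 mA.
(Check via current divider: I_total = 1.236 mA; share G_k/ΣG = 0.1070 → same result.)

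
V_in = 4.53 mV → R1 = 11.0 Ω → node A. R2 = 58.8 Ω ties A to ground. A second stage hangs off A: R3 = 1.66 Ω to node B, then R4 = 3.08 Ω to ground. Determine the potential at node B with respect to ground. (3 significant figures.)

Looking into the second stage from A: R3 + R4 = 4.740 Ω appears in parallel with R2.
Effective lower resistance at A: R2 ‖ 4.740 = 4.386 Ω.
So V_A = 4.53 × 0.2851 = 1.291 mV.
Stage 2 is unloaded, so V_B = V_A · R4/(R3+R4) = 1.291 × 3.08/4.740 = 0.8392 mV.

V_B ≈ 0.839 mV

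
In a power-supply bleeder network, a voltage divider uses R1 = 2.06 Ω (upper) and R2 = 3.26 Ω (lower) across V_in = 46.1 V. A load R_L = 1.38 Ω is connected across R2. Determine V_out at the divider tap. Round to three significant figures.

The load sits in parallel with R2, giving an effective lower resistance R2' = R2·R_L/(R2+R_L) = 0.9696 Ω.
Now apply the divider: V_out = 46.1 × 0.3200 = 14.75 V.
(Unloaded it would be 28.2 V; the load pulls it down.)

V_out ≈ 14.8 V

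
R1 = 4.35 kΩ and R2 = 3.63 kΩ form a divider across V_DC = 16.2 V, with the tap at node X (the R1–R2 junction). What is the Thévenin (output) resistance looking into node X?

Looking into X with the source shorted: R_th = R1·R2/(R1+R2) = 4.350 × 3.63/7.980 = 1.979 kΩ.

R_th ≈ 1.98 kΩ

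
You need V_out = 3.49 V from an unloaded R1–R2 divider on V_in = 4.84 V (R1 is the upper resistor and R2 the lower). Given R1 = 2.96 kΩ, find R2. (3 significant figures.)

R2 ≈ 7.65 kΩ

Required fraction k = V_out/V_in = 0.7211.
So R2 = R1 · V_out/(V_in − V_out) = 2.96 × 3.49/(4.84 − 3.49) = 2.96 × 2.585 = 7.652 kΩ.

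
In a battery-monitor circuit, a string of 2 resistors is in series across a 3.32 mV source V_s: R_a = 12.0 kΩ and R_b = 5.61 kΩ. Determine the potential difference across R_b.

V ≈ 1.06 mV

ΣR = 12.0 + 5.61 = 17.61 kΩ.
V = V_s · R/ΣR = 3.32 × 0.3186 = 1.058 mV.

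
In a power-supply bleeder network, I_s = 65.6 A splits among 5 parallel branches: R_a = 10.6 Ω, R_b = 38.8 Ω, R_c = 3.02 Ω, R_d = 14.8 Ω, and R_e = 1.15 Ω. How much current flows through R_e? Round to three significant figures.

ΣG = 1/10.6 + 1/38.8 + 1/3.02 + 1/14.8 + 1/1.15 = 1.388.
By the current-divider rule, I = I_s · G_k/ΣG = 65.6 × 0.6263 = 41.09 A.

I ≈ 41.1 A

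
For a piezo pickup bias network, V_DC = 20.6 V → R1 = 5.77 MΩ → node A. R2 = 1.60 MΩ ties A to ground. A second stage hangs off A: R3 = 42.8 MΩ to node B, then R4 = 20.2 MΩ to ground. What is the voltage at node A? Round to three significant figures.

V_A ≈ 4.38 V

Node A sees R2 in parallel with the series input of stage 2, R3 + R4 = 63.00 MΩ.
Effective lower resistance at A: R2 ‖ 63.00 = 1.560 MΩ.
So V_A = 20.6 × 0.2129 = 4.385 V.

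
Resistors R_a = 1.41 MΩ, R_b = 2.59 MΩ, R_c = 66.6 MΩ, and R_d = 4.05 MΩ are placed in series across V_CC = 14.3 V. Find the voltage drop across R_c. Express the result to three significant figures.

V ≈ 12.8 V

Series total: ΣR = 1.41 + 2.59 + 66.6 + 4.05 = 74.65 MΩ.
By the voltage-divider rule, V = 14.3 × 66.60/74.65 = 12.76 V.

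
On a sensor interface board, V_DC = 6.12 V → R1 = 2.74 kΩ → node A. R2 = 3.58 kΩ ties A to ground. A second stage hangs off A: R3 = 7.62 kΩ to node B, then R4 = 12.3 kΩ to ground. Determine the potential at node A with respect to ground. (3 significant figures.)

V_A ≈ 3.22 V

Node A sees R2 in parallel with the series input of stage 2, R3 + R4 = 19.92 kΩ.
Effective lower resistance at A: R2 ‖ 19.92 = 3.035 kΩ.
First divider: V_A = V_DC · 3.035/(2.74 + 3.035) = 3.216 V.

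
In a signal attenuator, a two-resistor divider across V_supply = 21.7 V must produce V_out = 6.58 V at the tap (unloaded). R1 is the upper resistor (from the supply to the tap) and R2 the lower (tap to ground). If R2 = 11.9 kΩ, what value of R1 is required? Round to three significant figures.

Required fraction k = V_out/V_supply = 0.3032.
Rearranging, R1 = R2·(1−k)/k = 11.9 × 2.298 = 27.34 kΩ.

R1 ≈ 27.3 kΩ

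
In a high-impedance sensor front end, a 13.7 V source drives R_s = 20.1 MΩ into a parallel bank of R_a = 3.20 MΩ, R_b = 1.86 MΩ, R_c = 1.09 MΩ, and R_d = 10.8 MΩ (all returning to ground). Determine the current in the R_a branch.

Parallel bank: R_p = 1/(1/3.20 + 1/1.86 + 1/1.09 + 1/10.8) = 0.5376 MΩ.
Node voltage V_A = V_CC · R_p/(R_s + R_p) = 13.7 × 0.02605 = 0.3569 V.
Branch current I = V_A/R_a = 0.3569/3.20 = 0.1115 µA.

I ≈ 0.112 µA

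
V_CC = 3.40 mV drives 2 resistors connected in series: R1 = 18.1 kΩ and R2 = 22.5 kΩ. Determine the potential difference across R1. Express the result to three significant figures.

Series total: ΣR = 18.1 + 22.5 = 40.60 kΩ.
Voltage divider: V = V_CC · (18.10 / 40.60) = 3.40 × 0.4458 = 1.516 mV.

V ≈ 1.52 mV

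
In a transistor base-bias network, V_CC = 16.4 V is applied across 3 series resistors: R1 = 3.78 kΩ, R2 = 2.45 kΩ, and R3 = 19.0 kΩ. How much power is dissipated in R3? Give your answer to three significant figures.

P ≈ 8.03 mW

Series current I = V_CC/ΣR = 16.4/25.23 = 0.6500 mA.
P = I²R = 0.4225 × 19.0 = 8.028 mW.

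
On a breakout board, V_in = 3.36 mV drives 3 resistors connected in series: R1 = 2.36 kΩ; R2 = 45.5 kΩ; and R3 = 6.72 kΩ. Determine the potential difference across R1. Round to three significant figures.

Series total: ΣR = 2.36 + 45.5 + 6.72 = 54.58 kΩ.
V = V_in · R/ΣR = 3.36 × 0.04324 = 0.1453 mV.

V ≈ 0.145 mV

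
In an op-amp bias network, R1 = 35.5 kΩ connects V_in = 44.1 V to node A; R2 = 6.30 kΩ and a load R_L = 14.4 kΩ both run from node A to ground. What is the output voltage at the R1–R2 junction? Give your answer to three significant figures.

First combine the lower leg with the load: R2 ‖ R_L = 4.383 kΩ.
Now apply the divider: V_out = 44.1 × 0.1099 = 4.846 V.
(Unloaded it would be 6.65 V; the load pulls it down.)

V_out ≈ 4.85 V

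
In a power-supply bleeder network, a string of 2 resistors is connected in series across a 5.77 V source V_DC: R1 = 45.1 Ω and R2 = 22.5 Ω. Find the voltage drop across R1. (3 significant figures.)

Series total: ΣR = 45.1 + 22.5 = 67.60 Ω.
By the voltage-divider rule, V = 5.77 × 45.10/67.60 = 3.850 V.

V ≈ 3.85 V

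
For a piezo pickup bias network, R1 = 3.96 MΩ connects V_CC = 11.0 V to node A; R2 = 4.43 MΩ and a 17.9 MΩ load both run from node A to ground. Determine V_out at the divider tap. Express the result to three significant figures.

V_out ≈ 5.20 V

First combine the lower leg with the load: R2 ‖ R_L = 3.551 MΩ.
Then V_out = V_CC · R2'/(R1 + R2') = 11.0 × 3.551/7.511 = 5.201 V.
(Unloaded it would be 5.81 V; the load pulls it down.)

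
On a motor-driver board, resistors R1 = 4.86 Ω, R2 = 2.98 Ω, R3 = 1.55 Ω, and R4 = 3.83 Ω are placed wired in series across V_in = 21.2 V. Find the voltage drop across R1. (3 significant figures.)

Series total: ΣR = 4.86 + 2.98 + 1.55 + 3.83 = 13.22 Ω.
By the voltage-divider rule, V = 21.2 × 4.860/13.22 = 7.794 V.

V ≈ 7.79 V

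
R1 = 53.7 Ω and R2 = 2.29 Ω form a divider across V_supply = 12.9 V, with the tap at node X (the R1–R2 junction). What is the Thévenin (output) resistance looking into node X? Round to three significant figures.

R_th ≈ 2.20 Ω

With V_supply suppressed (replaced by a short), R_th = R1 ‖ R2 = (53.70 × 2.29)/(53.70 + 2.29) = 2.196 Ω.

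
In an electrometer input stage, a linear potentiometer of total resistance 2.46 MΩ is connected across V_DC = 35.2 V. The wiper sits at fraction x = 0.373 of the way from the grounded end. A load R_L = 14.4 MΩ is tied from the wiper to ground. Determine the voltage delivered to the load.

Lower segment x·R_p = 0.9176 MΩ; upper segment (1−x)·R_p = 1.542 MΩ.
(x·R_p) ‖ R_L = 0.8626 MΩ.
Loaded-divider output: V_out = 35.2 × 0.3587 = 12.63 V.

V_out ≈ 12.6 V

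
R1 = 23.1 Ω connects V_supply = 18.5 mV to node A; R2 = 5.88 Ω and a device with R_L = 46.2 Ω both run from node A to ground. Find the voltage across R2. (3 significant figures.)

First combine the lower leg with the load: R2 ‖ R_L = 5.216 Ω.
Voltage divider with the loaded lower leg: V_out = 18.5 × 5.216/(23.1 + 5.216) = 18.5 × 0.1842 = 3.408 mV.

V_out ≈ 3.41 mV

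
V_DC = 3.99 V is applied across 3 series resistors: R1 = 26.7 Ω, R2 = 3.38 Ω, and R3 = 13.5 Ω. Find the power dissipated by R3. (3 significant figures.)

The common current is I = 3.99/43.58 = 0.09156 A.
V(R3) = I·R = 1.236 V; P = V·I = 1.236 × 0.09156 = 0.1132 W.

P ≈ 0.113 W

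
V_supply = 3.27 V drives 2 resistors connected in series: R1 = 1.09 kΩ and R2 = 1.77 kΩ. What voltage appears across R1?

ΣR = 1.09 + 1.77 = 2.860 kΩ.
Voltage divider: V = V_supply · (1.090 / 2.860) = 3.27 × 0.3811 = 1.246 V.

V ≈ 1.25 V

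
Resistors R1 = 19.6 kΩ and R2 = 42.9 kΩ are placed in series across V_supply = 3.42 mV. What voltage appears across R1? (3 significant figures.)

V ≈ 1.07 mV

ΣR = 19.6 + 42.9 = 62.50 kΩ.
V = V_supply · R/ΣR = 3.42 × 0.3136 = 1.073 mV.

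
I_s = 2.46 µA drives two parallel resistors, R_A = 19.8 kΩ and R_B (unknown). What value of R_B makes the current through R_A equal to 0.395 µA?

In a two-way split, I_A/I_s = R_B/(R_A + R_B).
0.395/2.46 = R_B/(R_A + R_B) → R_B = R_A · (0.1606)/(1 − 0.1606) = 19.8 × 0.1913 = 3.787 kΩ.

R_B ≈ 3.79 kΩ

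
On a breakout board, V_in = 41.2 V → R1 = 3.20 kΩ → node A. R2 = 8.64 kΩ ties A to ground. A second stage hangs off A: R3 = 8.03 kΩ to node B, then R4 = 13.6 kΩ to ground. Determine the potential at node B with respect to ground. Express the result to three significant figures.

V_B ≈ 17.1 V

Looking into the second stage from A: R3 + R4 = 21.63 kΩ appears in parallel with R2.
Effective lower resistance at A: R2 ‖ 21.63 = 6.174 kΩ.
First divider: V_A = V_in · 6.174/(3.20 + 6.174) = 27.14 V.
Then the unloaded second divider: V_B = V_A × R4/(R3+R4) = 27.14 × 0.6288 = 17.06 V.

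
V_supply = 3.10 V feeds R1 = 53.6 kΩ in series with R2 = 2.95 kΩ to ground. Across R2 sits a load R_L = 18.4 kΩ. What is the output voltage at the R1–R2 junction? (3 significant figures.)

R2 ‖ R_L = (2.95 × 18.4)/(2.95 + 18.4) = 2.542 kΩ.
Then V_out = V_supply · R2'/(R1 + R2') = 3.10 × 2.542/56.14 = 0.1404 V.

V_out ≈ 0.140 V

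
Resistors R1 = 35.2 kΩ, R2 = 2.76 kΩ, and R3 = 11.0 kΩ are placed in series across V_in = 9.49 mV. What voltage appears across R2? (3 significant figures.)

ΣR = 35.2 + 2.76 + 11.0 = 48.96 kΩ.
Voltage divider: V = V_in · (2.760 / 48.96) = 9.49 × 0.05637 = 0.5350 mV.

V ≈ 0.535 mV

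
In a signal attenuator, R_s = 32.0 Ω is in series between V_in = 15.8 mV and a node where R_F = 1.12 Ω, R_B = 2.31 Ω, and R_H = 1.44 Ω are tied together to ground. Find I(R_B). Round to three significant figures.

I ≈ 0.104 mA

Parallel bank: R_p = 1/(1/1.12 + 1/2.31 + 1/1.44) = 0.4950 Ω.
V_A by voltage divider: V_A = 15.8 × 0.4950/(32.0 + 0.4950) = 0.2407 mV.
I(R_B) = V_A / R_B = 0.2407/2.31 = 0.1042 mA.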